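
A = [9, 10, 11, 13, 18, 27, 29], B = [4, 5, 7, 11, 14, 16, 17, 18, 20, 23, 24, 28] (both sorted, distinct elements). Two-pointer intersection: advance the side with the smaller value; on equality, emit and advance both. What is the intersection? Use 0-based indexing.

intersection = [11, 18]

i=0 j=0: 9>4, j++
i=0 j=1: 9>5, j++
i=0 j=2: 9>7, j++
i=0 j=3: 9<11, i++
i=1 j=3: 10<11, i++
i=2 j=3: 11==11 emit, i++,j++
i=3 j=4: 13<14, i++
i=4 j=4: 18>14, j++
i=4 j=5: 18>16, j++
i=4 j=6: 18>17, j++
i=4 j=7: 18==18 emit, i++,j++
i=5 j=8: 27>20, j++
i=5 j=9: 27>23, j++
i=5 j=10: 27>24, j++
i=5 j=11: 27<28, i++
i=6 j=11: 29>28, j++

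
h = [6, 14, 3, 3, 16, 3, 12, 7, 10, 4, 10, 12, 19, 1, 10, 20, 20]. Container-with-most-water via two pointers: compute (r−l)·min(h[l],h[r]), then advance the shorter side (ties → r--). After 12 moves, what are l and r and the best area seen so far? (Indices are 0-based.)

[0,16] min(6,20)*16=96 best=96 * → l++
[1,16] min(14,20)*15=210 best=210 * → l++
[2,16] min(3,20)*14=42 best=210 → l++
[3,16] min(3,20)*13=39 best=210 → l++
[4,16] min(16,20)*12=192 best=210 → l++
[5,16] min(3,20)*11=33 best=210 → l++
[6,16] min(12,20)*10=120 best=210 → l++
[7,16] min(7,20)*9=63 best=210 → l++
[8,16] min(10,20)*8=80 best=210 → l++
[9,16] min(4,20)*7=28 best=210 → l++
[10,16] min(10,20)*6=60 best=210 → l++
[11,16] min(12,20)*5=60 best=210 → l++

l=12, r=16, best area=210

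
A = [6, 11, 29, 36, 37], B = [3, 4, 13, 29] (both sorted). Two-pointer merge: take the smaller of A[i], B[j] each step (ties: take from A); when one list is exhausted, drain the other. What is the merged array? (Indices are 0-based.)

i=0 j=0: A[i]=6>B[j]=3 take 3, j++
i=0 j=1: A[i]=6>B[j]=4 take 4, j++
i=0 j=2: A[i]=6<=B[j]=13 take 6, i++
i=1 j=2: A[i]=11<=B[j]=13 take 11, i++
i=2 j=2: A[i]=29>B[j]=13 take 13, j++
i=2 j=3: A[i]=29<=B[j]=29 take 29, i++
i=3 j=3: A[i]=36>B[j]=29 take 29, j++
i=3 j=4: B done, take A[i]=36, i++
i=4 j=4: B done, take A[i]=37, i++

[3, 4, 6, 11, 13, 29, 29, 36, 37]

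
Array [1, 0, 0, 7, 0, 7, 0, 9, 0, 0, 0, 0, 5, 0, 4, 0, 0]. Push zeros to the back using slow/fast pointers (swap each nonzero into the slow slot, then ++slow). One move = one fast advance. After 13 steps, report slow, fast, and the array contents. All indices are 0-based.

(s=0,f=0) a[fast]=1≠0 swap→a[0]=1 → slow++,fast++
(s=1,f=1) a[fast]=0 → fast++
(s=1,f=2) a[fast]=0 → fast++
(s=1,f=3) a[fast]=7≠0 swap→a[1]=7 → slow++,fast++
(s=2,f=4) a[fast]=0 → fast++
(s=2,f=5) a[fast]=7≠0 swap→a[2]=7 → slow++,fast++
(s=3,f=6) a[fast]=0 → fast++
(s=3,f=7) a[fast]=9≠0 swap→a[3]=9 → slow++,fast++
(s=4,f=8) a[fast]=0 → fast++
(s=4,f=9) a[fast]=0 → fast++
(s=4,f=10) a[fast]=0 → fast++
(s=4,f=11) a[fast]=0 → fast++
(s=4,f=12) a[fast]=5≠0 swap→a[4]=5 → slow++,fast++

slow=5, fast=13, a=[1, 7, 7, 9, 5, 0, 0, 0, 0, 0, 0, 0, 0, 0, 4, 0, 0]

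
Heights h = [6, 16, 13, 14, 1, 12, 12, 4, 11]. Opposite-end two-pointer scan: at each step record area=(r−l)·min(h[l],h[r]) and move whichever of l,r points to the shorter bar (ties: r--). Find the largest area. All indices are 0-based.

max area = 77

l=0 r=8: min(6,11)*8=48 best=48 *, l++
l=1 r=8: min(16,11)*7=77 best=77 *, r--
l=1 r=7: min(16,4)*6=24 best=77, r--
l=1 r=6: min(16,12)*5=60 best=77, r--
l=1 r=5: min(16,12)*4=48 best=77, r--
l=1 r=4: min(16,1)*3=3 best=77, r--
l=1 r=3: min(16,14)*2=28 best=77, r--
l=1 r=2: min(16,13)*1=13 best=77, r--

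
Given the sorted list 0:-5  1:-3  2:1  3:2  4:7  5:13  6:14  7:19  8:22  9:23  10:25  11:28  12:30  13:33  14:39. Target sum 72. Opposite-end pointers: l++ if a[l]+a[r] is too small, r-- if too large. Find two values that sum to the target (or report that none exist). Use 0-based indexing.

(33, 39)

[0,14] -5+39=34 <72 → l++
[1,14] -3+39=36 <72 → l++
[2,14] 1+39=40 <72 → l++
[3,14] 2+39=41 <72 → l++
[4,14] 7+39=46 <72 → l++
[5,14] 13+39=52 <72 → l++
[6,14] 14+39=53 <72 → l++
[7,14] 19+39=58 <72 → l++
[8,14] 22+39=61 <72 → l++
[9,14] 23+39=62 <72 → l++
[10,14] 25+39=64 <72 → l++
[11,14] 28+39=67 <72 → l++
[12,14] 30+39=69 <72 → l++
[13,14] 33+39=72 → found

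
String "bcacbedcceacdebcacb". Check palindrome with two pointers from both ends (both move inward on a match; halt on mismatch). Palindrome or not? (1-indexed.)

not a palindrome (mismatch at 9,11)

l=1 r=19: 'b'=='b', l++,r--
l=2 r=18: 'c'=='c', l++,r--
l=3 r=17: 'a'=='a', l++,r--
l=4 r=16: 'c'=='c', l++,r--
l=5 r=15: 'b'=='b', l++,r--
l=6 r=14: 'e'=='e', l++,r--
l=7 r=13: 'd'=='d', l++,r--
l=8 r=12: 'c'=='c', l++,r--
l=9 r=11: 'c'!='a', stop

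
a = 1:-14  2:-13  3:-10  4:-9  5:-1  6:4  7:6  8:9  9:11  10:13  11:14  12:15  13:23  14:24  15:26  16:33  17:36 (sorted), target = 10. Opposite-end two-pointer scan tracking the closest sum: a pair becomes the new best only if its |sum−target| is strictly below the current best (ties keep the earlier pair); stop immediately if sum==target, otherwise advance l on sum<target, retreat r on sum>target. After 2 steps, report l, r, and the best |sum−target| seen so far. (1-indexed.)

l=1, r=15, best |Δ|=9

l=1 r=17: -14+36=22 d=12 *, r--
l=1 r=16: -14+33=19 d=9 *, r--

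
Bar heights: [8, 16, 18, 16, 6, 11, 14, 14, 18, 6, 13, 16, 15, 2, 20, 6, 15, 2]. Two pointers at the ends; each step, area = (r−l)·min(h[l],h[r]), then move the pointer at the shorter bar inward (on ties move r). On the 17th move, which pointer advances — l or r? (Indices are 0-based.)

[0,17] min(8,2)*17=34 best=34 * → r--
[0,16] min(8,15)*16=128 best=128 * → l++
[1,16] min(16,15)*15=225 best=225 * → r--
[1,15] min(16,6)*14=84 best=225 → r--
[1,14] min(16,20)*13=208 best=225 → l++
[2,14] min(18,20)*12=216 best=225 → l++
[3,14] min(16,20)*11=176 best=225 → l++
[4,14] min(6,20)*10=60 best=225 → l++
[5,14] min(11,20)*9=99 best=225 → l++
[6,14] min(14,20)*8=112 best=225 → l++
[7,14] min(14,20)*7=98 best=225 → l++
[8,14] min(18,20)*6=108 best=225 → l++
[9,14] min(6,20)*5=30 best=225 → l++
[10,14] min(13,20)*4=52 best=225 → l++
[11,14] min(16,20)*3=48 best=225 → l++
[12,14] min(15,20)*2=30 best=225 → l++
[13,14] min(2,20)*1=2 best=225 → l++

l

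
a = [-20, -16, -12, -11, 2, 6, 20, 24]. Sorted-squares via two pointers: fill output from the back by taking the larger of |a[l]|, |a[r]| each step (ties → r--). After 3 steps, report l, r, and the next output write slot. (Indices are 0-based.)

[0,7] |-20|<=|24| out[7]=576 → r--
[0,6] |-20|<=|20| out[6]=400 → r--
[0,5] |-20|>|6| out[5]=400 → l++

l=1, r=5, next write slot=4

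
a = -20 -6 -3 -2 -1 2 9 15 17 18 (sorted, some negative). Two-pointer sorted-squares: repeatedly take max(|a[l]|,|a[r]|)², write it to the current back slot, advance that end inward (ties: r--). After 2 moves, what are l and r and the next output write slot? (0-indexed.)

[0,9] |-20|>|18| out[9]=400 → l++
[1,9] |-6|<=|18| out[8]=324 → r--

l=1, r=8, next write slot=7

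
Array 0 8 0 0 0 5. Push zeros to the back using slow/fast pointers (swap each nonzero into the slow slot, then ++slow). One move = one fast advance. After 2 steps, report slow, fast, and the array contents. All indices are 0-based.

slow=1, fast=2, a=[8, 0, 0, 0, 0, 5]

(s=0,f=0) a[fast]=0 → fast++
(s=0,f=1) a[fast]=8≠0 swap→a[0]=8 → slow++,fast++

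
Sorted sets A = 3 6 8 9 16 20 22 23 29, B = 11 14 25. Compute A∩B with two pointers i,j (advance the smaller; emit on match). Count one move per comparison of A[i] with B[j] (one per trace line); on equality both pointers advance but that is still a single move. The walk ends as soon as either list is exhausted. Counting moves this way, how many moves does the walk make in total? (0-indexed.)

[i=0,j=0] 3<11 → i++
[i=1,j=0] 6<11 → i++
[i=2,j=0] 8<11 → i++
[i=3,j=0] 9<11 → i++
[i=4,j=0] 16>11 → j++
[i=4,j=1] 16>14 → j++
[i=4,j=2] 16<25 → i++
[i=5,j=2] 20<25 → i++
[i=6,j=2] 22<25 → i++
[i=7,j=2] 23<25 → i++
[i=8,j=2] 29>25 → j++

11 moves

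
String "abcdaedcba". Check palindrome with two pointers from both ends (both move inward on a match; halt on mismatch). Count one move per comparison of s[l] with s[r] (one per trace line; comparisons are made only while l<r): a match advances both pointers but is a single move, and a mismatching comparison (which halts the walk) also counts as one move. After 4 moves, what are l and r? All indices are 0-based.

l=0 r=9: 'a'=='a', l++,r--
l=1 r=8: 'b'=='b', l++,r--
l=2 r=7: 'c'=='c', l++,r--
l=3 r=6: 'd'=='d', l++,r--

l=4, r=5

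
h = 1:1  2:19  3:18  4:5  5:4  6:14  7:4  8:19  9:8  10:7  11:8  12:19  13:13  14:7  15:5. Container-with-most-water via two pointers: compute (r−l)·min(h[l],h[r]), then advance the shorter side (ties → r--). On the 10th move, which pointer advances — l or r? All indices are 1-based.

r

[1,15] min(1,5)*14=14 best=14 * → l++
[2,15] min(19,5)*13=65 best=65 * → r--
[2,14] min(19,7)*12=84 best=84 * → r--
[2,13] min(19,13)*11=143 best=143 * → r--
[2,12] min(19,19)*10=190 best=190 * → r--
[2,11] min(19,8)*9=72 best=190 → r--
[2,10] min(19,7)*8=56 best=190 → r--
[2,9] min(19,8)*7=56 best=190 → r--
[2,8] min(19,19)*6=114 best=190 → r--
[2,7] min(19,4)*5=20 best=190 → r--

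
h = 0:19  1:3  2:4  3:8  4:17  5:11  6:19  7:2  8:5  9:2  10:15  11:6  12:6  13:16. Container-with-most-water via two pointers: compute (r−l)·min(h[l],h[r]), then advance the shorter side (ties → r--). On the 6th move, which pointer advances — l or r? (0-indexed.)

r

l=0 r=13: min(19,16)*13=208 best=208 *, r--
l=0 r=12: min(19,6)*12=72 best=208, r--
l=0 r=11: min(19,6)*11=66 best=208, r--
l=0 r=10: min(19,15)*10=150 best=208, r--
l=0 r=9: min(19,2)*9=18 best=208, r--
l=0 r=8: min(19,5)*8=40 best=208, r--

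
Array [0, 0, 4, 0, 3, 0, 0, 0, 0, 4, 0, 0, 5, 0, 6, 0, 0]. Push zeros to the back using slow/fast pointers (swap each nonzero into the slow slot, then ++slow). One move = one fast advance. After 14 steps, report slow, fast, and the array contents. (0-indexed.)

(s=0,f=0) a[fast]=0 → fast++
(s=0,f=1) a[fast]=0 → fast++
(s=0,f=2) a[fast]=4≠0 swap→a[0]=4 → slow++,fast++
(s=1,f=3) a[fast]=0 → fast++
(s=1,f=4) a[fast]=3≠0 swap→a[1]=3 → slow++,fast++
(s=2,f=5) a[fast]=0 → fast++
(s=2,f=6) a[fast]=0 → fast++
(s=2,f=7) a[fast]=0 → fast++
(s=2,f=8) a[fast]=0 → fast++
(s=2,f=9) a[fast]=4≠0 swap→a[2]=4 → slow++,fast++
(s=3,f=10) a[fast]=0 → fast++
(s=3,f=11) a[fast]=0 → fast++
(s=3,f=12) a[fast]=5≠0 swap→a[3]=5 → slow++,fast++
(s=4,f=13) a[fast]=0 → fast++

slow=4, fast=14, a=[4, 3, 4, 5, 0, 0, 0, 0, 0, 0, 0, 0, 0, 0, 6, 0, 0]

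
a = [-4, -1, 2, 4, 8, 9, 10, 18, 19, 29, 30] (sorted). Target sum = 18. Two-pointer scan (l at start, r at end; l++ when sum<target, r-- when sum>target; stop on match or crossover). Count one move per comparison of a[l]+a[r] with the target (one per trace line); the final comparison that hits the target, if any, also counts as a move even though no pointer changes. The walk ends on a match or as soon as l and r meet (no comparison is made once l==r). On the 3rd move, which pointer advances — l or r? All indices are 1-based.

l

l=1 r=11: -4+30=26 >18, r--
l=1 r=10: -4+29=25 >18, r--
l=1 r=9: -4+19=15 <18, l++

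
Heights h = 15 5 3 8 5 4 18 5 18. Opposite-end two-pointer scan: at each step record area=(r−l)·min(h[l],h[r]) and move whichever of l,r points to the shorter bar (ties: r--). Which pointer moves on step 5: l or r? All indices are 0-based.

l

[0,8] min(15,18)*8=120 best=120 * → l++
[1,8] min(5,18)*7=35 best=120 → l++
[2,8] min(3,18)*6=18 best=120 → l++
[3,8] min(8,18)*5=40 best=120 → l++
[4,8] min(5,18)*4=20 best=120 → l++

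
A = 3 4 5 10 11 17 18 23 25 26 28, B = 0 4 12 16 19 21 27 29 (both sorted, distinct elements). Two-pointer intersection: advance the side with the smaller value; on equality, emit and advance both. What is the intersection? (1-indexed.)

intersection = [4]

[i=1,j=1] 3>0 → j++
[i=1,j=2] 3<4 → i++
[i=2,j=2] 4==4 emit → i++,j++
[i=3,j=3] 5<12 → i++
[i=4,j=3] 10<12 → i++
[i=5,j=3] 11<12 → i++
[i=6,j=3] 17>12 → j++
[i=6,j=4] 17>16 → j++
[i=6,j=5] 17<19 → i++
[i=7,j=5] 18<19 → i++
[i=8,j=5] 23>19 → j++
[i=8,j=6] 23>21 → j++
[i=8,j=7] 23<27 → i++
[i=9,j=7] 25<27 → i++
[i=10,j=7] 26<27 → i++
[i=11,j=7] 28>27 → j++
[i=11,j=8] 28<29 → i++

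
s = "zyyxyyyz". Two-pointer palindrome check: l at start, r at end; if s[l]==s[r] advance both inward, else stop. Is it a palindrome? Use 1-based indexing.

[1,8] 'z'=='z' → l++,r--
[2,7] 'y'=='y' → l++,r--
[3,6] 'y'=='y' → l++,r--
[4,5] 'x'!='y' → stop

not a palindrome (mismatch at 4,5)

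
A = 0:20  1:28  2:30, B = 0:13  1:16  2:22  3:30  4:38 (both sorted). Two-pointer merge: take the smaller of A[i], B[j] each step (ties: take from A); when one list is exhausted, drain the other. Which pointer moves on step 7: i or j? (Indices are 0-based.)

i=0 j=0: A[i]=20>B[j]=13 take 13, j++
i=0 j=1: A[i]=20>B[j]=16 take 16, j++
i=0 j=2: A[i]=20<=B[j]=22 take 20, i++
i=1 j=2: A[i]=28>B[j]=22 take 22, j++
i=1 j=3: A[i]=28<=B[j]=30 take 28, i++
i=2 j=3: A[i]=30<=B[j]=30 take 30, i++
i=3 j=3: A done, take B[j]=30, j++

j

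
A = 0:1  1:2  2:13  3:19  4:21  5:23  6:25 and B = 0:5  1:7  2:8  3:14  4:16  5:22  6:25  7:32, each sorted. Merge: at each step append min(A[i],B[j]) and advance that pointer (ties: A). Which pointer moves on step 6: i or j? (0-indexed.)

i

i=0 j=0: A[i]=1<=B[j]=5 take 1, i++
i=1 j=0: A[i]=2<=B[j]=5 take 2, i++
i=2 j=0: A[i]=13>B[j]=5 take 5, j++
i=2 j=1: A[i]=13>B[j]=7 take 7, j++
i=2 j=2: A[i]=13>B[j]=8 take 8, j++
i=2 j=3: A[i]=13<=B[j]=14 take 13, i++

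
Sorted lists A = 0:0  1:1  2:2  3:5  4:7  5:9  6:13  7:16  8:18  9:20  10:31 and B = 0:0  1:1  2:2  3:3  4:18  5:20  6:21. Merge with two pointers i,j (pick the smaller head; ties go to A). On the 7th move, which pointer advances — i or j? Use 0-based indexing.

j

[i=0,j=0] A[i]=0<=B[j]=0 take 0 → i++
[i=1,j=0] A[i]=1>B[j]=0 take 0 → j++
[i=1,j=1] A[i]=1<=B[j]=1 take 1 → i++
[i=2,j=1] A[i]=2>B[j]=1 take 1 → j++
[i=2,j=2] A[i]=2<=B[j]=2 take 2 → i++
[i=3,j=2] A[i]=5>B[j]=2 take 2 → j++
[i=3,j=3] A[i]=5>B[j]=3 take 3 → j++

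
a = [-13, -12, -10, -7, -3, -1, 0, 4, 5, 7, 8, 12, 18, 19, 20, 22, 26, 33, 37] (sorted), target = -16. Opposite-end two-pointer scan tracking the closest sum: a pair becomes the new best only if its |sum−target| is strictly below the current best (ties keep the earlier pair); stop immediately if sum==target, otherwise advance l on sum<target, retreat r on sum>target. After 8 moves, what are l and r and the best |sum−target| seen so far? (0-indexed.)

l=0, r=10, best |Δ|=15

[0,18] -13+37=24 d=40 * → r--
[0,17] -13+33=20 d=36 * → r--
[0,16] -13+26=13 d=29 * → r--
[0,15] -13+22=9 d=25 * → r--
[0,14] -13+20=7 d=23 * → r--
[0,13] -13+19=6 d=22 * → r--
[0,12] -13+18=5 d=21 * → r--
[0,11] -13+12=-1 d=15 * → r--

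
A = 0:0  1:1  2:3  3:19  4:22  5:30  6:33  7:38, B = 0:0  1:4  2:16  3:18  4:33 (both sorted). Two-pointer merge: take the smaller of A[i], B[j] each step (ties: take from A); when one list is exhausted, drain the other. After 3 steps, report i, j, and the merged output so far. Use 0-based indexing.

i=2, j=1, merged so far=[0, 0, 1]

[i=0,j=0] A[i]=0<=B[j]=0 take 0 → i++
[i=1,j=0] A[i]=1>B[j]=0 take 0 → j++
[i=1,j=1] A[i]=1<=B[j]=4 take 1 → i++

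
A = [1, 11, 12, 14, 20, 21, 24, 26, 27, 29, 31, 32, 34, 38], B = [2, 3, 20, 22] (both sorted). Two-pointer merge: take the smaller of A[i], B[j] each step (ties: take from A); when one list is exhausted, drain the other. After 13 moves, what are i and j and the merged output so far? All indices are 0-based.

[i=0,j=0] A[i]=1<=B[j]=2 take 1 → i++
[i=1,j=0] A[i]=11>B[j]=2 take 2 → j++
[i=1,j=1] A[i]=11>B[j]=3 take 3 → j++
[i=1,j=2] A[i]=11<=B[j]=20 take 11 → i++
[i=2,j=2] A[i]=12<=B[j]=20 take 12 → i++
[i=3,j=2] A[i]=14<=B[j]=20 take 14 → i++
[i=4,j=2] A[i]=20<=B[j]=20 take 20 → i++
[i=5,j=2] A[i]=21>B[j]=20 take 20 → j++
[i=5,j=3] A[i]=21<=B[j]=22 take 21 → i++
[i=6,j=3] A[i]=24>B[j]=22 take 22 → j++
[i=6,j=4] B done, take A[i]=24 → i++
[i=7,j=4] B done, take A[i]=26 → i++
[i=8,j=4] B done, take A[i]=27 → i++

i=9, j=4, merged so far=[1, 2, 3, 11, 12, 14, 20, 20, 21, 22, 24, 26, 27]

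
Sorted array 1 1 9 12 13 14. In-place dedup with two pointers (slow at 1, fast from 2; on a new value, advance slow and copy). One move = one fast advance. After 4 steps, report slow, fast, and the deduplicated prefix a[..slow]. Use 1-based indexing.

slow=4, fast=6, prefix=[1, 9, 12, 13]

(s=1,f=2) a[fast]=1=a[slow] dup → fast++
(s=1,f=3) a[fast]=9≠a[slow]=1 write a[2]=9 → slow++,fast++
(s=2,f=4) a[fast]=12≠a[slow]=9 write a[3]=12 → slow++,fast++
(s=3,f=5) a[fast]=13≠a[slow]=12 write a[4]=13 → slow++,fast++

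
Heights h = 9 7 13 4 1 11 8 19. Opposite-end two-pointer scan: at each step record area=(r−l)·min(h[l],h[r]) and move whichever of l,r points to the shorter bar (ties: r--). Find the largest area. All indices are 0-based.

[0,7] min(9,19)*7=63 best=63 * → l++
[1,7] min(7,19)*6=42 best=63 → l++
[2,7] min(13,19)*5=65 best=65 * → l++
[3,7] min(4,19)*4=16 best=65 → l++
[4,7] min(1,19)*3=3 best=65 → l++
[5,7] min(11,19)*2=22 best=65 → l++
[6,7] min(8,19)*1=8 best=65 → l++

max area = 65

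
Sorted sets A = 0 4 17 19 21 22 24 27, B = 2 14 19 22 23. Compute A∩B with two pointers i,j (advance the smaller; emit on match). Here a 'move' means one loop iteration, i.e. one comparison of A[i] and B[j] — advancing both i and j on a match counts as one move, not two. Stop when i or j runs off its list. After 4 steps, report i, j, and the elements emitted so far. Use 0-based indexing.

[i=0,j=0] 0<2 → i++
[i=1,j=0] 4>2 → j++
[i=1,j=1] 4<14 → i++
[i=2,j=1] 17>14 → j++

i=2, j=2, emitted=[]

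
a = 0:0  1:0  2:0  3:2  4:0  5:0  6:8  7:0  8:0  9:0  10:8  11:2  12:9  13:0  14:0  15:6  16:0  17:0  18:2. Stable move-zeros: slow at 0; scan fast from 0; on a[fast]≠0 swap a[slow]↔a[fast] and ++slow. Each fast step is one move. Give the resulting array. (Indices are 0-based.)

[2, 8, 8, 2, 9, 6, 2, 0, 0, 0, 0, 0, 0, 0, 0, 0, 0, 0, 0]

(s=0,f=0) a[fast]=0 → fast++
(s=0,f=1) a[fast]=0 → fast++
(s=0,f=2) a[fast]=0 → fast++
(s=0,f=3) a[fast]=2≠0 swap→a[0]=2 → slow++,fast++
(s=1,f=4) a[fast]=0 → fast++
(s=1,f=5) a[fast]=0 → fast++
(s=1,f=6) a[fast]=8≠0 swap→a[1]=8 → slow++,fast++
(s=2,f=7) a[fast]=0 → fast++
(s=2,f=8) a[fast]=0 → fast++
(s=2,f=9) a[fast]=0 → fast++
(s=2,f=10) a[fast]=8≠0 swap→a[2]=8 → slow++,fast++
(s=3,f=11) a[fast]=2≠0 swap→a[3]=2 → slow++,fast++
(s=4,f=12) a[fast]=9≠0 swap→a[4]=9 → slow++,fast++
(s=5,f=13) a[fast]=0 → fast++
(s=5,f=14) a[fast]=0 → fast++
(s=5,f=15) a[fast]=6≠0 swap→a[5]=6 → slow++,fast++
(s=6,f=16) a[fast]=0 → fast++
(s=6,f=17) a[fast]=0 → fast++
(s=6,f=18) a[fast]=2≠0 swap→a[6]=2 → slow++,fast++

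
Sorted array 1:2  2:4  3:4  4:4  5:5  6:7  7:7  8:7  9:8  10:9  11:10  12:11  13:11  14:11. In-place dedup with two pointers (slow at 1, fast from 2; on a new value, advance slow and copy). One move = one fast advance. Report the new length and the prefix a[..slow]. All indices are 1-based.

length 8; prefix = [2, 4, 5, 7, 8, 9, 10, 11]

slow=1 fast=2: a[fast]=4≠a[slow]=2 write a[2]=4, slow++,fast++
slow=2 fast=3: a[fast]=4=a[slow] dup, fast++
slow=2 fast=4: a[fast]=4=a[slow] dup, fast++
slow=2 fast=5: a[fast]=5≠a[slow]=4 write a[3]=5, slow++,fast++
slow=3 fast=6: a[fast]=7≠a[slow]=5 write a[4]=7, slow++,fast++
slow=4 fast=7: a[fast]=7=a[slow] dup, fast++
slow=4 fast=8: a[fast]=7=a[slow] dup, fast++
slow=4 fast=9: a[fast]=8≠a[slow]=7 write a[5]=8, slow++,fast++
slow=5 fast=10: a[fast]=9≠a[slow]=8 write a[6]=9, slow++,fast++
slow=6 fast=11: a[fast]=10≠a[slow]=9 write a[7]=10, slow++,fast++
slow=7 fast=12: a[fast]=11≠a[slow]=10 write a[8]=11, slow++,fast++
slow=8 fast=13: a[fast]=11=a[slow] dup, fast++
slow=8 fast=14: a[fast]=11=a[slow] dup, fast++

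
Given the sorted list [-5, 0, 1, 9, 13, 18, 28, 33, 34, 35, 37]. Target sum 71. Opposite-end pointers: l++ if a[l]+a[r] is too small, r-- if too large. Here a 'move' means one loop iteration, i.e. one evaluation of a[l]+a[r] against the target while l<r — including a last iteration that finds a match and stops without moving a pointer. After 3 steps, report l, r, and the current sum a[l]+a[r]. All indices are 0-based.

[0,10] -5+37=32 <71 → l++
[1,10] 0+37=37 <71 → l++
[2,10] 1+37=38 <71 → l++

l=3, r=10, sum=46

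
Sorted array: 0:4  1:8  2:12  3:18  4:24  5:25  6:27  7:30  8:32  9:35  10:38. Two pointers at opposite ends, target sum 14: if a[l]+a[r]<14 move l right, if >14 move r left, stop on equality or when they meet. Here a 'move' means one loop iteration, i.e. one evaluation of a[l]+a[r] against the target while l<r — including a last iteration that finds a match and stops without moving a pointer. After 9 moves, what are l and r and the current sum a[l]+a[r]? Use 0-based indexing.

l=0, r=1, sum=12

l=0 r=10: 4+38=42 >14, r--
l=0 r=9: 4+35=39 >14, r--
l=0 r=8: 4+32=36 >14, r--
l=0 r=7: 4+30=34 >14, r--
l=0 r=6: 4+27=31 >14, r--
l=0 r=5: 4+25=29 >14, r--
l=0 r=4: 4+24=28 >14, r--
l=0 r=3: 4+18=22 >14, r--
l=0 r=2: 4+12=16 >14, r--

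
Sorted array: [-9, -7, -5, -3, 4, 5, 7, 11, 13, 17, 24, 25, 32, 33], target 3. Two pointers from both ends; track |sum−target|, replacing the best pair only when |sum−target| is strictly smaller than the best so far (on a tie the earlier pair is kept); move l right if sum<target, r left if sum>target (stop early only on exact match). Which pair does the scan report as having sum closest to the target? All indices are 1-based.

pair (-9, 13) with sum 4 (|Δ|=1)

l=1 r=14: -9+33=24 d=21 *, r--
l=1 r=13: -9+32=23 d=20 *, r--
l=1 r=12: -9+25=16 d=13 *, r--
l=1 r=11: -9+24=15 d=12 *, r--
l=1 r=10: -9+17=8 d=5 *, r--
l=1 r=9: -9+13=4 d=1 *, r--
l=1 r=8: -9+11=2 d=1, l++
l=2 r=8: -7+11=4 d=1, r--
l=2 r=7: -7+7=0 d=3, l++
l=3 r=7: -5+7=2 d=1, l++
l=4 r=7: -3+7=4 d=1, r--
l=4 r=6: -3+5=2 d=1, l++
l=5 r=6: 4+5=9 d=6, r--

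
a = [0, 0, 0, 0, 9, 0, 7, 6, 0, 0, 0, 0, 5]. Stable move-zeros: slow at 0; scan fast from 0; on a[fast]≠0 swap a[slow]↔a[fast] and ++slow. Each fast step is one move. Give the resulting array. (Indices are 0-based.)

[9, 7, 6, 5, 0, 0, 0, 0, 0, 0, 0, 0, 0]

slow=0 fast=0: a[fast]=0, fast++
slow=0 fast=1: a[fast]=0, fast++
slow=0 fast=2: a[fast]=0, fast++
slow=0 fast=3: a[fast]=0, fast++
slow=0 fast=4: a[fast]=9≠0 swap→a[0]=9, slow++,fast++
slow=1 fast=5: a[fast]=0, fast++
slow=1 fast=6: a[fast]=7≠0 swap→a[1]=7, slow++,fast++
slow=2 fast=7: a[fast]=6≠0 swap→a[2]=6, slow++,fast++
slow=3 fast=8: a[fast]=0, fast++
slow=3 fast=9: a[fast]=0, fast++
slow=3 fast=10: a[fast]=0, fast++
slow=3 fast=11: a[fast]=0, fast++
slow=3 fast=12: a[fast]=5≠0 swap→a[3]=5, slow++,fast++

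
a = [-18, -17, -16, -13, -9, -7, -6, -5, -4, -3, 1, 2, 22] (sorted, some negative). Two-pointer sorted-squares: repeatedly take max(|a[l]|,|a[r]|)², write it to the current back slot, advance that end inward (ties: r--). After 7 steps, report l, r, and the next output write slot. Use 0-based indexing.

l=0 r=12: |-18|<=|22| out[12]=484, r--
l=0 r=11: |-18|>|2| out[11]=324, l++
l=1 r=11: |-17|>|2| out[10]=289, l++
l=2 r=11: |-16|>|2| out[9]=256, l++
l=3 r=11: |-13|>|2| out[8]=169, l++
l=4 r=11: |-9|>|2| out[7]=81, l++
l=5 r=11: |-7|>|2| out[6]=49, l++

l=6, r=11, next write slot=5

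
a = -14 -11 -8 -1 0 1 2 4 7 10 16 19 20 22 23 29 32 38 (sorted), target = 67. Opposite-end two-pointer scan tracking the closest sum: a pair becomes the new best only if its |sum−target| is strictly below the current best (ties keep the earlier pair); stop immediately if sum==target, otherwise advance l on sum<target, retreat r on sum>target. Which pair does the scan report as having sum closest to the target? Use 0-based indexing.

[0,17] -14+38=24 d=43 * → l++
[1,17] -11+38=27 d=40 * → l++
[2,17] -8+38=30 d=37 * → l++
[3,17] -1+38=37 d=30 * → l++
[4,17] 0+38=38 d=29 * → l++
[5,17] 1+38=39 d=28 * → l++
[6,17] 2+38=40 d=27 * → l++
[7,17] 4+38=42 d=25 * → l++
[8,17] 7+38=45 d=22 * → l++
[9,17] 10+38=48 d=19 * → l++
[10,17] 16+38=54 d=13 * → l++
[11,17] 19+38=57 d=10 * → l++
[12,17] 20+38=58 d=9 * → l++
[13,17] 22+38=60 d=7 * → l++
[14,17] 23+38=61 d=6 * → l++
[15,17] 29+38=67 d=0 * → stop

pair (29, 38) with sum 67 (|Δ|=0)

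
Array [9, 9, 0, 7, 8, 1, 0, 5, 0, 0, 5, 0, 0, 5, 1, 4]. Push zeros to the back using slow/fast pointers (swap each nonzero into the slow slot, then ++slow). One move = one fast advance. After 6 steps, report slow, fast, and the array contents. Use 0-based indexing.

slow=5, fast=6, a=[9, 9, 7, 8, 1, 0, 0, 5, 0, 0, 5, 0, 0, 5, 1, 4]

(s=0,f=0) a[fast]=9≠0 swap→a[0]=9 → slow++,fast++
(s=1,f=1) a[fast]=9≠0 swap→a[1]=9 → slow++,fast++
(s=2,f=2) a[fast]=0 → fast++
(s=2,f=3) a[fast]=7≠0 swap→a[2]=7 → slow++,fast++
(s=3,f=4) a[fast]=8≠0 swap→a[3]=8 → slow++,fast++
(s=4,f=5) a[fast]=1≠0 swap→a[4]=1 → slow++,fast++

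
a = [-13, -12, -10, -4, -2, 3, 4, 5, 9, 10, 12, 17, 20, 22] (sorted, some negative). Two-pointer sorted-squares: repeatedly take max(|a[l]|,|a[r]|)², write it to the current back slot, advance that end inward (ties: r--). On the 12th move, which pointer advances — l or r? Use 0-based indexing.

l

l=0 r=13: |-13|<=|22| out[13]=484, r--
l=0 r=12: |-13|<=|20| out[12]=400, r--
l=0 r=11: |-13|<=|17| out[11]=289, r--
l=0 r=10: |-13|>|12| out[10]=169, l++
l=1 r=10: |-12|<=|12| out[9]=144, r--
l=1 r=9: |-12|>|10| out[8]=144, l++
l=2 r=9: |-10|<=|10| out[7]=100, r--
l=2 r=8: |-10|>|9| out[6]=100, l++
l=3 r=8: |-4|<=|9| out[5]=81, r--
l=3 r=7: |-4|<=|5| out[4]=25, r--
l=3 r=6: |-4|<=|4| out[3]=16, r--
l=3 r=5: |-4|>|3| out[2]=16, l++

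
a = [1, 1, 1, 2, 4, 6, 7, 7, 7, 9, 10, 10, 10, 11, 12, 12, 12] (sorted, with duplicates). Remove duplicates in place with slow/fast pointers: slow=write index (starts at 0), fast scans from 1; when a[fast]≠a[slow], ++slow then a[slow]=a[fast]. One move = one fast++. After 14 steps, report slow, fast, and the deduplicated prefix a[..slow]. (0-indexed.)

slow=0 fast=1: a[fast]=1=a[slow] dup, fast++
slow=0 fast=2: a[fast]=1=a[slow] dup, fast++
slow=0 fast=3: a[fast]=2≠a[slow]=1 write a[1]=2, slow++,fast++
slow=1 fast=4: a[fast]=4≠a[slow]=2 write a[2]=4, slow++,fast++
slow=2 fast=5: a[fast]=6≠a[slow]=4 write a[3]=6, slow++,fast++
slow=3 fast=6: a[fast]=7≠a[slow]=6 write a[4]=7, slow++,fast++
slow=4 fast=7: a[fast]=7=a[slow] dup, fast++
slow=4 fast=8: a[fast]=7=a[slow] dup, fast++
slow=4 fast=9: a[fast]=9≠a[slow]=7 write a[5]=9, slow++,fast++
slow=5 fast=10: a[fast]=10≠a[slow]=9 write a[6]=10, slow++,fast++
slow=6 fast=11: a[fast]=10=a[slow] dup, fast++
slow=6 fast=12: a[fast]=10=a[slow] dup, fast++
slow=6 fast=13: a[fast]=11≠a[slow]=10 write a[7]=11, slow++,fast++
slow=7 fast=14: a[fast]=12≠a[slow]=11 write a[8]=12, slow++,fast++

slow=8, fast=15, prefix=[1, 2, 4, 6, 7, 9, 10, 11, 12]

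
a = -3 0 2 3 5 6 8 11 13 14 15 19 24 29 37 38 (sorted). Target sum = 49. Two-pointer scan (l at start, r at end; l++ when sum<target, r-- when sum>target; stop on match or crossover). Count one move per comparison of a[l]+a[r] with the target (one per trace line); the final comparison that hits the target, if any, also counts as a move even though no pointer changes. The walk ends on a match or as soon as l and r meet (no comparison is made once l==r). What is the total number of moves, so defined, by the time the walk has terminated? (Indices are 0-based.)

8 moves

l=0 r=15: -3+38=35 <49, l++
l=1 r=15: 0+38=38 <49, l++
l=2 r=15: 2+38=40 <49, l++
l=3 r=15: 3+38=41 <49, l++
l=4 r=15: 5+38=43 <49, l++
l=5 r=15: 6+38=44 <49, l++
l=6 r=15: 8+38=46 <49, l++
l=7 r=15: 11+38=49, found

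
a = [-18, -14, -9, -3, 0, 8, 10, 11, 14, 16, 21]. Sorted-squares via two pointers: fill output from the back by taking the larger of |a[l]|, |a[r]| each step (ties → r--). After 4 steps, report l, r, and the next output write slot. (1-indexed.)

l=2, r=8, next write slot=7

l=1 r=11: |-18|<=|21| out[11]=441, r--
l=1 r=10: |-18|>|16| out[10]=324, l++
l=2 r=10: |-14|<=|16| out[9]=256, r--
l=2 r=9: |-14|<=|14| out[8]=196, r--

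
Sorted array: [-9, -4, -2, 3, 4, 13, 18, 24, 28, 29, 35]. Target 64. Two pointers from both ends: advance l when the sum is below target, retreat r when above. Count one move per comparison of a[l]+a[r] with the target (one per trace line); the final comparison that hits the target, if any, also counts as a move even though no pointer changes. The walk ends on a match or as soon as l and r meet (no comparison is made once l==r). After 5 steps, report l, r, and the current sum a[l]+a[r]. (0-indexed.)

[0,10] -9+35=26 <64 → l++
[1,10] -4+35=31 <64 → l++
[2,10] -2+35=33 <64 → l++
[3,10] 3+35=38 <64 → l++
[4,10] 4+35=39 <64 → l++

l=5, r=10, sum=48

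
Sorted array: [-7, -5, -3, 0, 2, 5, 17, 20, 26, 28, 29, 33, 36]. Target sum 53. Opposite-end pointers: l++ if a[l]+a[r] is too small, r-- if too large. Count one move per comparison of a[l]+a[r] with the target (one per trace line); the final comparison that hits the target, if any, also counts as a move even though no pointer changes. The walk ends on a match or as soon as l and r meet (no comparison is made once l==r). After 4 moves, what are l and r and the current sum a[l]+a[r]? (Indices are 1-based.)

l=1 r=13: -7+36=29 <53, l++
l=2 r=13: -5+36=31 <53, l++
l=3 r=13: -3+36=33 <53, l++
l=4 r=13: 0+36=36 <53, l++

l=5, r=13, sum=38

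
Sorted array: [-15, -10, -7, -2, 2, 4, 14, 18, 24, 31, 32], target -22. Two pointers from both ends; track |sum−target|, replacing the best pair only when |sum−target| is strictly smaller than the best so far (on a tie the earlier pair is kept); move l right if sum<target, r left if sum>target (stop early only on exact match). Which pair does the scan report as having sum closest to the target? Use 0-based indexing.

pair (-15, -7) with sum -22 (|Δ|=0)

[0,10] -15+32=17 d=39 * → r--
[0,9] -15+31=16 d=38 * → r--
[0,8] -15+24=9 d=31 * → r--
[0,7] -15+18=3 d=25 * → r--
[0,6] -15+14=-1 d=21 * → r--
[0,5] -15+4=-11 d=11 * → r--
[0,4] -15+2=-13 d=9 * → r--
[0,3] -15+-2=-17 d=5 * → r--
[0,2] -15+-7=-22 d=0 * → stop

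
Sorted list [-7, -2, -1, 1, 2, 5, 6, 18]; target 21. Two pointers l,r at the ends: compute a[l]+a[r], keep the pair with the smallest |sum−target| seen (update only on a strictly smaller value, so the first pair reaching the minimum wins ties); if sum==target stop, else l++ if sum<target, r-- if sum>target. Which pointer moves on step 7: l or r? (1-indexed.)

l

[1,8] -7+18=11 d=10 * → l++
[2,8] -2+18=16 d=5 * → l++
[3,8] -1+18=17 d=4 * → l++
[4,8] 1+18=19 d=2 * → l++
[5,8] 2+18=20 d=1 * → l++
[6,8] 5+18=23 d=2 → r--
[6,7] 5+6=11 d=10 → l++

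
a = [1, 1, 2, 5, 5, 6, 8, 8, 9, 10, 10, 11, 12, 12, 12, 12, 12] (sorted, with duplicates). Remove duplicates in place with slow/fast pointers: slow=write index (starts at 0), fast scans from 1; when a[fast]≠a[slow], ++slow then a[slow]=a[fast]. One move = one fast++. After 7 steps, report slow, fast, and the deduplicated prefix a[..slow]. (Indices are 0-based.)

slow=4, fast=8, prefix=[1, 2, 5, 6, 8]

slow=0 fast=1: a[fast]=1=a[slow] dup, fast++
slow=0 fast=2: a[fast]=2≠a[slow]=1 write a[1]=2, slow++,fast++
slow=1 fast=3: a[fast]=5≠a[slow]=2 write a[2]=5, slow++,fast++
slow=2 fast=4: a[fast]=5=a[slow] dup, fast++
slow=2 fast=5: a[fast]=6≠a[slow]=5 write a[3]=6, slow++,fast++
slow=3 fast=6: a[fast]=8≠a[slow]=6 write a[4]=8, slow++,fast++
slow=4 fast=7: a[fast]=8=a[slow] dup, fast++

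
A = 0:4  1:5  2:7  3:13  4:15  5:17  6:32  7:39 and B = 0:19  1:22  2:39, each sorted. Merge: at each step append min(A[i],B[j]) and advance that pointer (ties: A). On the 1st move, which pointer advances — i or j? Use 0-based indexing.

i

i=0 j=0: A[i]=4<=B[j]=19 take 4, i++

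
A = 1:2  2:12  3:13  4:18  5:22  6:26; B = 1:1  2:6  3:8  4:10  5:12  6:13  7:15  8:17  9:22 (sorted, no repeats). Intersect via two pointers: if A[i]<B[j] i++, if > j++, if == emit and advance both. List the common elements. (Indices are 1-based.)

[i=1,j=1] 2>1 → j++
[i=1,j=2] 2<6 → i++
[i=2,j=2] 12>6 → j++
[i=2,j=3] 12>8 → j++
[i=2,j=4] 12>10 → j++
[i=2,j=5] 12==12 emit → i++,j++
[i=3,j=6] 13==13 emit → i++,j++
[i=4,j=7] 18>15 → j++
[i=4,j=8] 18>17 → j++
[i=4,j=9] 18<22 → i++
[i=5,j=9] 22==22 emit → i++,j++

intersection = [12, 13, 22]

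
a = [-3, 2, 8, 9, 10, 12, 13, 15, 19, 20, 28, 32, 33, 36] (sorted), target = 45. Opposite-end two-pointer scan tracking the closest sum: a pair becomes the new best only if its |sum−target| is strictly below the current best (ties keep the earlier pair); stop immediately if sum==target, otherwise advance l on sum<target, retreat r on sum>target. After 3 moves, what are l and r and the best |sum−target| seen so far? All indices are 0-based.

l=3, r=13, best |Δ|=1

[0,13] -3+36=33 d=12 * → l++
[1,13] 2+36=38 d=7 * → l++
[2,13] 8+36=44 d=1 * → l++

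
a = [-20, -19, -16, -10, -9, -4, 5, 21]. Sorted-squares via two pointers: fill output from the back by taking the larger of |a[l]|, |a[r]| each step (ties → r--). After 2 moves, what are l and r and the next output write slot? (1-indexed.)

l=1 r=8: |-20|<=|21| out[8]=441, r--
l=1 r=7: |-20|>|5| out[7]=400, l++

l=2, r=7, next write slot=6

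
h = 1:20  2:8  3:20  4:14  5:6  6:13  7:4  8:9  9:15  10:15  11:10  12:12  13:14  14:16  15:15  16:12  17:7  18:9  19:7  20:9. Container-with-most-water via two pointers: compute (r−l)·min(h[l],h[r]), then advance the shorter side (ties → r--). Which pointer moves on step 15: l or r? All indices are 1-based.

r

l=1 r=20: min(20,9)*19=171 best=171 *, r--
l=1 r=19: min(20,7)*18=126 best=171, r--
l=1 r=18: min(20,9)*17=153 best=171, r--
l=1 r=17: min(20,7)*16=112 best=171, r--
l=1 r=16: min(20,12)*15=180 best=180 *, r--
l=1 r=15: min(20,15)*14=210 best=210 *, r--
l=1 r=14: min(20,16)*13=208 best=210, r--
l=1 r=13: min(20,14)*12=168 best=210, r--
l=1 r=12: min(20,12)*11=132 best=210, r--
l=1 r=11: min(20,10)*10=100 best=210, r--
l=1 r=10: min(20,15)*9=135 best=210, r--
l=1 r=9: min(20,15)*8=120 best=210, r--
l=1 r=8: min(20,9)*7=63 best=210, r--
l=1 r=7: min(20,4)*6=24 best=210, r--
l=1 r=6: min(20,13)*5=65 best=210, r--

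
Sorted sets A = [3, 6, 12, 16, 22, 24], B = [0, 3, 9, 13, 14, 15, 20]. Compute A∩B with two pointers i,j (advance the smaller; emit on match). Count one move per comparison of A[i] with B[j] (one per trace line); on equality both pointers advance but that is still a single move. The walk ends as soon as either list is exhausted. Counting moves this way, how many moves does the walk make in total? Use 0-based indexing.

[i=0,j=0] 3>0 → j++
[i=0,j=1] 3==3 emit → i++,j++
[i=1,j=2] 6<9 → i++
[i=2,j=2] 12>9 → j++
[i=2,j=3] 12<13 → i++
[i=3,j=3] 16>13 → j++
[i=3,j=4] 16>14 → j++
[i=3,j=5] 16>15 → j++
[i=3,j=6] 16<20 → i++
[i=4,j=6] 22>20 → j++

10 moves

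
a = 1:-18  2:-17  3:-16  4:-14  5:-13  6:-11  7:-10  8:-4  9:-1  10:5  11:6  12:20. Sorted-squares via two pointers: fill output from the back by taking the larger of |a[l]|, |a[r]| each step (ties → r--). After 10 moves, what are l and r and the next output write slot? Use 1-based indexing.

l=8, r=9, next write slot=2

l=1 r=12: |-18|<=|20| out[12]=400, r--
l=1 r=11: |-18|>|6| out[11]=324, l++
l=2 r=11: |-17|>|6| out[10]=289, l++
l=3 r=11: |-16|>|6| out[9]=256, l++
l=4 r=11: |-14|>|6| out[8]=196, l++
l=5 r=11: |-13|>|6| out[7]=169, l++
l=6 r=11: |-11|>|6| out[6]=121, l++
l=7 r=11: |-10|>|6| out[5]=100, l++
l=8 r=11: |-4|<=|6| out[4]=36, r--
l=8 r=10: |-4|<=|5| out[3]=25, r--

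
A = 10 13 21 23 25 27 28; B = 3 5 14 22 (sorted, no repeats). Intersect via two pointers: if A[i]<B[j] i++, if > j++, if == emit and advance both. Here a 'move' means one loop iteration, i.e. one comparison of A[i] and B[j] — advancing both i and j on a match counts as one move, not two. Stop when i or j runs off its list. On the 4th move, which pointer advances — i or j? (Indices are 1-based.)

i

[i=1,j=1] 10>3 → j++
[i=1,j=2] 10>5 → j++
[i=1,j=3] 10<14 → i++
[i=2,j=3] 13<14 → i++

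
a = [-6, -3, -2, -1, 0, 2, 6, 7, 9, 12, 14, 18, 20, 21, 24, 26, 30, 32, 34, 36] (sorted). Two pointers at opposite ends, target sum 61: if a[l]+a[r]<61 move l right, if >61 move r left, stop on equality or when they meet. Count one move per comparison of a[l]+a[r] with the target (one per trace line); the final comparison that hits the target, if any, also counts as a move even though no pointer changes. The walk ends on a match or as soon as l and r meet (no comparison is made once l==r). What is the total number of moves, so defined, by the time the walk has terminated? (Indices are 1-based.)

19 moves

l=1 r=20: -6+36=30 <61, l++
l=2 r=20: -3+36=33 <61, l++
l=3 r=20: -2+36=34 <61, l++
l=4 r=20: -1+36=35 <61, l++
l=5 r=20: 0+36=36 <61, l++
l=6 r=20: 2+36=38 <61, l++
l=7 r=20: 6+36=42 <61, l++
l=8 r=20: 7+36=43 <61, l++
l=9 r=20: 9+36=45 <61, l++
l=10 r=20: 12+36=48 <61, l++
l=11 r=20: 14+36=50 <61, l++
l=12 r=20: 18+36=54 <61, l++
l=13 r=20: 20+36=56 <61, l++
l=14 r=20: 21+36=57 <61, l++
l=15 r=20: 24+36=60 <61, l++
l=16 r=20: 26+36=62 >61, r--
l=16 r=19: 26+34=60 <61, l++
l=17 r=19: 30+34=64 >61, r--
l=17 r=18: 30+32=62 >61, r--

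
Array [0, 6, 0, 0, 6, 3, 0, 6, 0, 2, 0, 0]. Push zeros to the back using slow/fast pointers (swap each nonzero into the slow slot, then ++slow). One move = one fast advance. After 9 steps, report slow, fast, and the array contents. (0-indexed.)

(s=0,f=0) a[fast]=0 → fast++
(s=0,f=1) a[fast]=6≠0 swap→a[0]=6 → slow++,fast++
(s=1,f=2) a[fast]=0 → fast++
(s=1,f=3) a[fast]=0 → fast++
(s=1,f=4) a[fast]=6≠0 swap→a[1]=6 → slow++,fast++
(s=2,f=5) a[fast]=3≠0 swap→a[2]=3 → slow++,fast++
(s=3,f=6) a[fast]=0 → fast++
(s=3,f=7) a[fast]=6≠0 swap→a[3]=6 → slow++,fast++
(s=4,f=8) a[fast]=0 → fast++

slow=4, fast=9, a=[6, 6, 3, 6, 0, 0, 0, 0, 0, 2, 0, 0]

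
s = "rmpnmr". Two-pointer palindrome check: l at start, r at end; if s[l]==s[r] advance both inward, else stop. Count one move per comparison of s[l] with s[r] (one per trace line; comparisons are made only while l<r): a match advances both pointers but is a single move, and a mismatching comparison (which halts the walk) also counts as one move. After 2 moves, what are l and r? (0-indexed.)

l=0 r=5: 'r'=='r', l++,r--
l=1 r=4: 'm'=='m', l++,r--

l=2, r=3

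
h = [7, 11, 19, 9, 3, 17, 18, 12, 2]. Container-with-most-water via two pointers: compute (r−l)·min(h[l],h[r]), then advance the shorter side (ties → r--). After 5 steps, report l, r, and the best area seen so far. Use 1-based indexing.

l=3, r=6, best area=72

l=1 r=9: min(7,2)*8=16 best=16 *, r--
l=1 r=8: min(7,12)*7=49 best=49 *, l++
l=2 r=8: min(11,12)*6=66 best=66 *, l++
l=3 r=8: min(19,12)*5=60 best=66, r--
l=3 r=7: min(19,18)*4=72 best=72 *, r--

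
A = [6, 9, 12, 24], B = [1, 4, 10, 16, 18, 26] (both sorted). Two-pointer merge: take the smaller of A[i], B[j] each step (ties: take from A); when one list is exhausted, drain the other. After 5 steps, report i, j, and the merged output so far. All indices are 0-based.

i=2, j=3, merged so far=[1, 4, 6, 9, 10]

i=0 j=0: A[i]=6>B[j]=1 take 1, j++
i=0 j=1: A[i]=6>B[j]=4 take 4, j++
i=0 j=2: A[i]=6<=B[j]=10 take 6, i++
i=1 j=2: A[i]=9<=B[j]=10 take 9, i++
i=2 j=2: A[i]=12>B[j]=10 take 10, j++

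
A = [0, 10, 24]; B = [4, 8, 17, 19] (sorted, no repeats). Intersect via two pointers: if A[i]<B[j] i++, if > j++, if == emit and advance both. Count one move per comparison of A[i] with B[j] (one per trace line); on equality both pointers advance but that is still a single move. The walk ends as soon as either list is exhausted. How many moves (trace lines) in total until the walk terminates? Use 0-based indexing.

6 moves

[i=0,j=0] 0<4 → i++
[i=1,j=0] 10>4 → j++
[i=1,j=1] 10>8 → j++
[i=1,j=2] 10<17 → i++
[i=2,j=2] 24>17 → j++
[i=2,j=3] 24>19 → j++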